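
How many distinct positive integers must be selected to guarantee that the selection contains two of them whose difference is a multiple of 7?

Integers whose pairwise differences are multiples of 7 are exactly those sharing a remainder mod 7. The 7 residue classes mod 7 are the pigeonholes.
With 7 integers one could put 1 in each residue class and have no class reach 2.
The 8th integer pushes some class to 2, so 7·1 + 1 = 8.

8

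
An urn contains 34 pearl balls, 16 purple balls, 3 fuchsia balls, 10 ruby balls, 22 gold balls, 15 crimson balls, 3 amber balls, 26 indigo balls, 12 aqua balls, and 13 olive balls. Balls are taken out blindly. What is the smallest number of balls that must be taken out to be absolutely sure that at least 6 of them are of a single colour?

An adversary could hand out at most 5 balls per colour (fuchsia, amber run out sooner): 5 + 5 + 3 + 5 + 5 + 5 + 3 + 5 + 5 + 5 = 46 balls and still no colour has 6.
One more ball lands in a colour already at 5, so 47 draws are enough and 46 are not.

47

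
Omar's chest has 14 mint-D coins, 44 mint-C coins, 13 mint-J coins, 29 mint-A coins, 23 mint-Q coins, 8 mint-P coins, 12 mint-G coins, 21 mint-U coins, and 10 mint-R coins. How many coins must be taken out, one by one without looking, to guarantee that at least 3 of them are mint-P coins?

169

In the worst case for collecting mint-P coins, every non-mint-P coin comes out first.
There are 14 + 44 + 13 + 29 + 23 + 12 + 21 + 10 = 166 non-mint-P coins altogether.
After those, each further coin must be mint-P, so 166 + 3 = 169 draws guarantee 3 mint-P coins.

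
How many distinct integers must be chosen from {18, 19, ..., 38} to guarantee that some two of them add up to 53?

Two chosen integers sum to 53 exactly when both halves of some pair {x, 53−x} with 18 ≤ x ≤ 53−x ≤ 35 are chosen — 9 such pairs.
The remaining 3 elements (those with no distinct partner in range) can never complete a 53-sum, so the worst case takes all of them and one from each pair: 3 + 9 = 12.
The 13th integer has to be the second member of some pair, so 12 + 1 = 13.

13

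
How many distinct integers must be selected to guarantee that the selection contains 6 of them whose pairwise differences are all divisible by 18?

91

Integers whose pairwise differences are multiples of 18 are exactly those sharing a remainder mod 18. The 18 residue classes mod 18 are the pigeonholes.
With 90 integers one could put 5 in each residue class and have no class reach 6.
The 91st integer pushes some class to 6, so 18·5 + 1 = 91.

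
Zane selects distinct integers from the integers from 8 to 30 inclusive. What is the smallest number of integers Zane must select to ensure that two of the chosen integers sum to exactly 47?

17

Group the elements by complementary pair {x, 47−x}: {17,30}, {18,29}, {19,28}, …, giving 7 two-element pairs and 9 integers whose partner 47−x falls outside [8,30].
By pigeonhole, treating each of those 16 groups as a pigeonhole, one can pick one integer per group — 16 integers — with no two summing to 47.
The 17th integer lands in an occupied pair, forcing a sum of 47.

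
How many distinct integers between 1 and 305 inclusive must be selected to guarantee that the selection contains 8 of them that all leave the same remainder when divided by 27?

190

The 27 residue classes mod 27 are the pigeonholes.
With 189 integers one could put 7 in each residue class and have no class reach 8.
The 190th integer pushes some class to 8, so 27·7 + 1 = 190.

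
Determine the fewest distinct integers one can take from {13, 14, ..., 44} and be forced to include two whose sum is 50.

Two chosen integers sum to 50 exactly when both halves of some pair {x, 50−x} with 13 ≤ x ≤ 50−x ≤ 37 are chosen — 12 such pairs.
The remaining 8 elements (those with no distinct partner in range) can never complete a 50-sum, so the worst case takes all of them and one from each pair: 8 + 12 = 20.
The 21st integer has to be the second member of some pair, so 20 + 1 = 21.

21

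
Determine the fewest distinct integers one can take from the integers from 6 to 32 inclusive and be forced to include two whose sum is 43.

17

Group the elements by complementary pair {x, 43−x}: {11,32}, {12,31}, {13,30}, …, giving 11 two-element pairs and 5 integers whose partner 43−x falls outside [6,32].
By pigeonhole, treating each of those 16 groups as a pigeonhole, one can pick one integer per group — 16 integers — with no two summing to 43.
The 17th integer lands in an occupied pair, forcing a sum of 43.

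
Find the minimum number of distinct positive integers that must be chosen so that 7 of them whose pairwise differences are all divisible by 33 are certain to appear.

199

Integers whose pairwise differences are multiples of 33 are exactly those sharing a remainder mod 33. The 33 residue classes mod 33 are the pigeonholes.
With 198 integers one could put 6 in each residue class and have no class reach 7.
The 199th integer pushes some class to 7, so 33·6 + 1 = 199.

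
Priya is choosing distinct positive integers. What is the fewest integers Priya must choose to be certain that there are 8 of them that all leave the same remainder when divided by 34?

The 34 residue classes mod 34 are the pigeonholes.
With 238 integers one could put 7 in each residue class and have no class reach 8.
The 239th integer pushes some class to 8, so 34·7 + 1 = 239.

239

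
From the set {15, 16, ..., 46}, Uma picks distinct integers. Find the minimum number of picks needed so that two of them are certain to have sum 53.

A set avoiding the sum 53 can contain at most one of each pair {x, 53−x}, plus the 8 elements whose complement lies outside the range.
The integers 27, …, 46 (20 of them) are such a set: any two sum to at least 27+28 = 55 > 53.
By the pigeonhole principle, any 21st integer completes one of the 12 pairs, so 21 choices force a sum of 53.

21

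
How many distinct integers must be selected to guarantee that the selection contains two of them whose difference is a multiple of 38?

39

Integers whose pairwise differences are multiples of 38 are exactly those sharing a remainder mod 38. The 38 residue classes mod 38 are the pigeonholes.
With 38 integers one could put 1 in each residue class and have no class reach 2.
The 39th integer pushes some class to 2, so 38·1 + 1 = 39.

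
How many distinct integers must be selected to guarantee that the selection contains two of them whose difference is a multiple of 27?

28

Integers whose pairwise differences are multiples of 27 are exactly those sharing a remainder mod 27. By pigeonhole, the 27 residue classes mod 27 are the pigeonholes.
With 27 integers one could put 1 in each residue class and have no class reach 2.
The 28th integer pushes some class to 2, so 27·1 + 1 = 28.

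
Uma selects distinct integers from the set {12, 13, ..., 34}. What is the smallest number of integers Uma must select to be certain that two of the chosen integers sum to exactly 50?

15

A set avoiding the sum 50 can contain at most one of each pair {x, 50−x}, plus the 5 elements whose complement lies outside the range or equal to its own complement.
The integers 12, …, 25 (14 of them) are such a set: any two sum to at least 12+13 = 25 and at most 24+25 = 49 < 50.
By the pigeonhole principle, any 15th integer completes one of the 9 pairs, so 15 choices force a sum of 50.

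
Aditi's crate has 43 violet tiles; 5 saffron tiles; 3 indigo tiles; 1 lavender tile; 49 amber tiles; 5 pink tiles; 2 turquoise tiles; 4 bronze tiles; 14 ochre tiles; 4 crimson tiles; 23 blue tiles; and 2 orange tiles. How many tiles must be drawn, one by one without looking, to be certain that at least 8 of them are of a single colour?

55

The 12 colours are the holes; the tiles drawn are the pigeons.
To avoid 8 of any one colour, the worst case takes at most 7 of each colour, or every tile of a colour that has fewer than 7.
That gives 7 + 5 + 3 + 1 + 7 + 5 + 2 + 4 + 7 + 4 + 7 + 2 = 54 tiles with no colour reaching 8.
The next tile forces some colour to 8, so 54 + 1 = 55.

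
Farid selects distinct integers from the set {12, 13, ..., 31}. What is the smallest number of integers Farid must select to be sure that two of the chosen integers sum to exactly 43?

A set avoiding the sum 43 can contain at most one of each pair {x, 43−x}.
The integers 22, …, 31 (10 of them) are such a set: any two sum to at least 22+23 = 45 > 43.
By the pigeonhole principle, any 11th integer completes one of the 10 pairs, so 11 choices force a sum of 43.

11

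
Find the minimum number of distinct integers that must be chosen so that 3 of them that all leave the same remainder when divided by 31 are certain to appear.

63

The 31 residue classes mod 31 are the pigeonholes.
With 62 integers one could put 2 in each residue class and have no class reach 3.
The 63rd integer pushes some class to 3, so 31·2 + 1 = 63.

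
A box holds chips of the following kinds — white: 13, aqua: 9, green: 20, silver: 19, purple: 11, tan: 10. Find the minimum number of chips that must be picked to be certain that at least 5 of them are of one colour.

25

By pigeonhole, the 6 colours are the holes; the chips drawn are the pigeons.
To avoid 5 of any one colour, the worst case takes at most 4 of each colour.
That gives 4 + 4 + 4 + 4 + 4 + 4 = 24 chips with no colour reaching 5.
The next chip forces some colour to 5, so 24 + 1 = 25.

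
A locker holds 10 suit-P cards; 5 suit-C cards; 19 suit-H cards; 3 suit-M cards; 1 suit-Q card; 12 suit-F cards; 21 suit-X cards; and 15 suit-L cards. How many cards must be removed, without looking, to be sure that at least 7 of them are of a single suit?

An adversary could hand out at most 6 cards per suit (suit-C, suit-M, suit-Q run out sooner): 6 + 5 + 6 + 3 + 1 + 6 + 6 + 6 = 39 cards and still no suit has 7.
By the pigeonhole principle, one more card lands in a suit already at 6, so 40 draws are enough and 39 are not.

40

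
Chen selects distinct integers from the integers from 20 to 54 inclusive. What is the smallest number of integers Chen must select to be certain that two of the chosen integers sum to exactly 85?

24

Two chosen integers sum to 85 exactly when both halves of some pair {x, 85−x} with 31 ≤ x ≤ 85−x ≤ 54 are chosen — 12 such pairs.
The remaining 11 elements (those with no distinct partner in range) can never complete a 85-sum, so the worst case takes all of them and one from each pair: 11 + 12 = 23.
The 24th integer has to be the second member of some pair, so 23 + 1 = 24.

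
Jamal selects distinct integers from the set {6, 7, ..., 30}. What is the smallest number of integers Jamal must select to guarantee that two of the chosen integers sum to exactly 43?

Group the elements by complementary pair {x, 43−x}: {13,30}, {14,29}, {15,28}, …, giving 9 two-element pairs and 7 integers whose partner 43−x falls outside [6,30].
By pigeonhole, treating each of those 16 groups as a pigeonhole, one can pick one integer per group — 16 integers — with no two summing to 43.
The 17th integer lands in an occupied pair, forcing a sum of 43.

17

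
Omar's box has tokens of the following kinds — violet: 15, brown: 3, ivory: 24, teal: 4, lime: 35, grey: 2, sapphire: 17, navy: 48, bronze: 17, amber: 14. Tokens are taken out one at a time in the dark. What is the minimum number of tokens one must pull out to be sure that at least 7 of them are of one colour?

52

Pigeonhole: put each drawn token into a box by colour. The largest draw with every box below 7 takes min(count, 6) from each colour; colours with fewer than 6 contribute all they have.
Σ min(cᵢ, 6) = 6 + 3 + 6 + 4 + 6 + 2 + 6 + 6 + 6 + 6 = 51.
Draw number 51 + 1 = 52 must push one box to 7.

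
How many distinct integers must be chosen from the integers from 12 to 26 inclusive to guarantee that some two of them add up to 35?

10

Group the elements by complementary pair {x, 35−x}: {12,23}, {13,22}, {14,21}, …, giving 6 two-element pairs and 3 integers whose partner 35−x falls outside [12,26].
Treating each of those 9 groups as a pigeonhole, one can pick one integer per group — 9 integers — with no two summing to 35.
The 10th integer lands in an occupied pair, forcing a sum of 35.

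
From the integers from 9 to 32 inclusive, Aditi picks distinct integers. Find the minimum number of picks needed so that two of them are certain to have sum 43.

14

Two chosen integers sum to 43 exactly when both halves of some pair {x, 43−x} with 11 ≤ x ≤ 43−x ≤ 32 are chosen — 11 such pairs.
The remaining 2 elements (those with no distinct partner in range) can never complete a 43-sum, so the worst case takes all of them and one from each pair: 2 + 11 = 13.
The 14th integer has to be the second member of some pair, so 13 + 1 = 14.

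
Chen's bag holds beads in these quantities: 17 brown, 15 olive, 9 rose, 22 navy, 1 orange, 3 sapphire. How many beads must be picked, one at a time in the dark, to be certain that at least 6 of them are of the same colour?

The 6 colours are the holes; the beads drawn are the pigeons.
To avoid 6 of any one colour, the worst case takes at most 5 of each colour, or every bead of a colour that has fewer than 5.
That gives 5 + 5 + 5 + 5 + 1 + 3 = 24 beads with no colour reaching 6.
The next bead forces some colour to 6, so 24 + 1 = 25.

25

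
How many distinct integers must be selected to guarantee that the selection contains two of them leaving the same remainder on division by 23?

Pigeonhole: the 23 residue classes mod 23 are the pigeonholes.
With 23 integers one could put 1 in each residue class and have no class reach 2.
The 24th integer pushes some class to 2, so 23·1 + 1 = 24.

24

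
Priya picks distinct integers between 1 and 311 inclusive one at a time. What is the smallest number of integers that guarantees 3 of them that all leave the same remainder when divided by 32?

The 32 residue classes mod 32 are the pigeonholes.
With 64 integers one could put 2 in each residue class and have no class reach 3.
The 65th integer pushes some class to 3, so 32·2 + 1 = 65.

65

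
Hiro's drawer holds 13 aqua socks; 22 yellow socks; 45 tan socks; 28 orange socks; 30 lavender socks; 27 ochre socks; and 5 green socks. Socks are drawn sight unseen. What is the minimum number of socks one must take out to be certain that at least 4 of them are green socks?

In the worst case for collecting green socks, every non-green sock comes out first.
There are 13 + 22 + 45 + 28 + 30 + 27 = 165 non-green socks altogether.
After those, each further sock must be green, so 165 + 4 = 169 draws guarantee 4 green socks.

169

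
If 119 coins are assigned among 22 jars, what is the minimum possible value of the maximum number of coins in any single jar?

The 22 jars are the holes and the 119 coins are the pigeons.
If every jar held at most 5 coins, the total would be at most 22 × 5 = 110, which is less than 119.
So some jar holds at least ⌈119/22⌉ = 6 coins.

6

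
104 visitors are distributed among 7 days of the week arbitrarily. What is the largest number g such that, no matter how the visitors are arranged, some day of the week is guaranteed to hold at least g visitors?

15

Pigeonhole: the 7 days of the week are the holes and the 104 visitors are the pigeons.
If every day of the week held at most 14 visitors, the total would be at most 7 × 14 = 98, which is less than 104.
So some day of the week holds at least ⌈104/7⌉ = 15 visitors.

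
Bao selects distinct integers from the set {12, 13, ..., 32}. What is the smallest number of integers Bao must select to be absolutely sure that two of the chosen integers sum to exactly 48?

14

Group the elements by complementary pair {x, 48−x}: {16,32}, {17,31}, {18,30}, …, giving 8 two-element pairs, the single value 24 (it cannot pair with itself since the integers are distinct), and 4 integers whose partner 48−x falls outside [12,32].
Treating each of those 13 groups as a pigeonhole, one can pick one integer per group — 13 integers — with no two summing to 48.
The 14th integer lands in an occupied pair, forcing a sum of 48.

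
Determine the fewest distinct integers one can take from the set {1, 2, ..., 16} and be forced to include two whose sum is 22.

Group the elements by complementary pair {x, 22−x}: {6,16}, {7,15}, {8,14}, …, giving 5 two-element pairs, the single value 11 (it cannot pair with itself since the integers are distinct), and 5 integers whose partner 22−x falls outside [1,16].
By the pigeonhole principle, treating each of those 11 groups as a pigeonhole, one can pick one integer per group — 11 integers — with no two summing to 22.
The 12th integer lands in an occupied pair, forcing a sum of 22.

12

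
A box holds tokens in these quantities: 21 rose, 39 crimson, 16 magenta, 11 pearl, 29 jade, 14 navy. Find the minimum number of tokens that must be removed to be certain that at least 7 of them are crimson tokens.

98

In the worst case for collecting crimson tokens, every non-crimson token comes out first.
There are 21 + 16 + 11 + 29 + 14 = 91 non-crimson tokens altogether.
After those, each further token must be crimson, so 91 + 7 = 98 draws guarantee 7 crimson tokens.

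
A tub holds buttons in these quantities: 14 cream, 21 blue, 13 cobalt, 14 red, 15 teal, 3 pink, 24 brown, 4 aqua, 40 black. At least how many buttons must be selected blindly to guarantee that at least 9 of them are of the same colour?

64

By pigeonhole, the 9 colours are the holes; the buttons drawn are the pigeons.
To avoid 9 of any one colour, the worst case takes at most 8 of each colour, or every button of a colour that has fewer than 8.
That gives 8 + 8 + 8 + 8 + 8 + 3 + 8 + 4 + 8 = 63 buttons with no colour reaching 9.
The next button forces some colour to 9, so 63 + 1 = 64.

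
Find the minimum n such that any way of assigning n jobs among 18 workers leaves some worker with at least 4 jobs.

With 54 jobs one could put exactly 3 in each of the 18 workers, and no worker would reach 4.
By the pigeonhole principle, one more job must land in a worker that already has 3, giving it 4.
So 18 × 3 + 1 = 55 jobs are required.

55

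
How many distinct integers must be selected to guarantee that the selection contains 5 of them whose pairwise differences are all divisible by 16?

Integers whose pairwise differences are multiples of 16 are exactly those sharing a remainder mod 16. By the pigeonhole principle, the 16 residue classes mod 16 are the pigeonholes.
With 64 integers one could put 4 in each residue class and have no class reach 5.
The 65th integer pushes some class to 5, so 16·4 + 1 = 65.

65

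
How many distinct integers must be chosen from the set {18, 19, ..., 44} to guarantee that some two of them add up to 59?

A set avoiding the sum 59 can contain at most one of each pair {x, 59−x}, plus the 3 elements whose complement lies outside the range.
The integers 30, …, 44 (15 of them) are such a set: any two sum to at least 30+31 = 61 > 59.
By the pigeonhole principle, any 16th integer completes one of the 12 pairs, so 16 choices force a sum of 59.

16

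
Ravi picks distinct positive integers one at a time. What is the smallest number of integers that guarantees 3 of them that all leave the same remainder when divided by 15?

The 15 residue classes mod 15 are the pigeonholes.
With 30 integers one could put 2 in each residue class and have no class reach 3.
The 31st integer pushes some class to 3, so 15·2 + 1 = 31.

31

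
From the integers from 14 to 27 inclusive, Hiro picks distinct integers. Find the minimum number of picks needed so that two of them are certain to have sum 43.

9

Group the elements by complementary pair {x, 43−x}: {16,27}, {17,26}, {18,25}, …, giving 6 two-element pairs and 2 integers whose partner 43−x falls outside [14,27].
Treating each of those 8 groups as a pigeonhole, one can pick one integer per group — 8 integers — with no two summing to 43.
The 9th integer lands in an occupied pair, forcing a sum of 43.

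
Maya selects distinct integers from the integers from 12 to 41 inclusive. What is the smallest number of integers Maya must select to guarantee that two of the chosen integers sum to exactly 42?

Two chosen integers sum to 42 exactly when both halves of some pair {x, 42−x} with 12 ≤ x ≤ 42−x ≤ 30 are chosen — 9 such pairs.
The remaining 12 elements (those with no distinct partner in range) can never complete a 42-sum, so the worst case takes all of them and one from each pair: 12 + 9 = 21.
The 22nd integer has to be the second member of some pair, so 21 + 1 = 22.

22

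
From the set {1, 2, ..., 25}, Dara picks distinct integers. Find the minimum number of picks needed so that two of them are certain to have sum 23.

15

Group the elements by complementary pair {x, 23−x}: {1,22}, {2,21}, {3,20}, …, giving 11 two-element pairs and 3 integers whose partner 23−x falls outside [1,25].
Treating each of those 14 groups as a pigeonhole, one can pick one integer per group — 14 integers — with no two summing to 23.
The 15th integer lands in an occupied pair, forcing a sum of 23.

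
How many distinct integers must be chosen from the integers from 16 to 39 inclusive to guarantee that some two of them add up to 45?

18

Group the elements by complementary pair {x, 45−x}: {16,29}, {17,28}, {18,27}, …, giving 7 two-element pairs and 10 integers whose partner 45−x falls outside [16,39].
Pigeonhole: treating each of those 17 groups as a pigeonhole, one can pick one integer per group — 17 integers — with no two summing to 45.
The 18th integer lands in an occupied pair, forcing a sum of 45.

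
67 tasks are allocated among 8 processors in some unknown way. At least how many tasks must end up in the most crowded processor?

The 8 processors are the holes and the 67 tasks are the pigeons.
If every processor held at most 8 tasks, the total would be at most 8 × 8 = 64, which is less than 67.
So some processor holds at least ⌈67/8⌉ = 9 tasks.

9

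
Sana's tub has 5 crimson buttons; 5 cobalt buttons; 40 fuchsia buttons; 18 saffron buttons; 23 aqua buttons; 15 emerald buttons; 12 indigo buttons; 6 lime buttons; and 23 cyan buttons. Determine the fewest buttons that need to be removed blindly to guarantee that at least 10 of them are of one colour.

By pigeonhole, the 9 colours are the holes; the buttons drawn are the pigeons.
To avoid 10 of any one colour, the worst case takes at most 9 of each colour, or every button of a colour that has fewer than 9.
That gives 5 + 5 + 9 + 9 + 9 + 9 + 9 + 6 + 9 = 70 buttons with no colour reaching 10.
The next button forces some colour to 10, so 70 + 1 = 71.

71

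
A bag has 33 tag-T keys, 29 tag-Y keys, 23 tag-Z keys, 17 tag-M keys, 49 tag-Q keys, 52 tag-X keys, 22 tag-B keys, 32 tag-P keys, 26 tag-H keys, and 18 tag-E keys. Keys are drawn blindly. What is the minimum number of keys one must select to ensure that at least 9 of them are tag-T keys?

In the worst case for collecting tag-T keys, every non-tag-T key comes out first.
There are 29 + 23 + 17 + 49 + 52 + 22 + 32 + 26 + 18 = 268 non-tag-T keys altogether.
After those, each further key must be tag-T, so 268 + 9 = 277 draws guarantee 9 tag-T keys.

277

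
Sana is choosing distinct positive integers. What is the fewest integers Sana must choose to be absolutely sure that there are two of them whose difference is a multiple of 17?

18

Integers whose pairwise differences are multiples of 17 are exactly those sharing a remainder mod 17. Pigeonhole: the 17 residue classes mod 17 are the pigeonholes.
With 17 integers one could put 1 in each residue class and have no class reach 2.
The 18th integer pushes some class to 2, so 17·1 + 1 = 18.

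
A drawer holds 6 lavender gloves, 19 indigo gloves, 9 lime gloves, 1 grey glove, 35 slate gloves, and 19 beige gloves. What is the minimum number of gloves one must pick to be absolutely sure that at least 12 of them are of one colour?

50

Pigeonhole: the 6 colours are the holes; the gloves drawn are the pigeons.
To avoid 12 of any one colour, the worst case takes at most 11 of each colour, or every glove of a colour that has fewer than 11.
That gives 6 + 11 + 9 + 1 + 11 + 11 = 49 gloves with no colour reaching 12.
The next glove forces some colour to 12, so 49 + 1 = 50.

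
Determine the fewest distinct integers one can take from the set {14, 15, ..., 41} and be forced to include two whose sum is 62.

19

Group the elements by complementary pair {x, 62−x}: {21,41}, {22,40}, {23,39}, …, giving 10 two-element pairs; the single value 31 (it cannot pair with itself since the integers are distinct); and 7 integers whose partner 62−x falls outside [14,41].
Treating each of those 18 groups as a pigeonhole, one can pick one integer per group — 18 integers — with no two summing to 62.
The 19th integer lands in an occupied pair, forcing a sum of 62.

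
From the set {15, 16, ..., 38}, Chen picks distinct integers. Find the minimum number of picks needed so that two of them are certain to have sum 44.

Group the elements by complementary pair {x, 44−x}: {15,29}, {16,28}, {17,27}, …, giving 7 two-element pairs, the single value 22 (it cannot pair with itself since the integers are distinct), and 9 integers whose partner 44−x falls outside [15,38].
By pigeonhole, treating each of those 17 groups as a pigeonhole, one can pick one integer per group — 17 integers — with no two summing to 44.
The 18th integer lands in an occupied pair, forcing a sum of 44.

18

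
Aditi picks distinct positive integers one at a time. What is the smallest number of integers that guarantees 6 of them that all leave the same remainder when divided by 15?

The 15 residue classes mod 15 are the pigeonholes.
With 75 integers one could put 5 in each residue class and have no class reach 6.
The 76th integer pushes some class to 6, so 15·5 + 1 = 76.

76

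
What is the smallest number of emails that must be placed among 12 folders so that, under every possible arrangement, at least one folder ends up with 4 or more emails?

37

With 36 emails one could put exactly 3 in each of the 12 folders, and no folder would reach 4.
One more email must land in a folder that already has 3, giving it 4.
So 12 × 3 + 1 = 37 emails are required.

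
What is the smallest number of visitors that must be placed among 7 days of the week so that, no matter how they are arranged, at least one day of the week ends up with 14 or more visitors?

92

With 91 visitors one could put exactly 13 in each of the 7 days of the week, and no day of the week would reach 14.
One more visitor must land in a day of the week that already has 13, giving it 14.
So 7 × 13 + 1 = 92 visitors are required.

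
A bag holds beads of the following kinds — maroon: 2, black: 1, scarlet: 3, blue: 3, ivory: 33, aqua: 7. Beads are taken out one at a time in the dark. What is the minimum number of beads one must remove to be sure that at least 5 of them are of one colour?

By pigeonhole, the 6 colours are the holes; the beads drawn are the pigeons.
To avoid 5 of any one colour, the worst case takes at most 4 of each colour, or every bead of a colour that has fewer than 4.
That gives 2 + 1 + 3 + 3 + 4 + 4 = 17 beads with no colour reaching 5.
The next bead forces some colour to 5, so 17 + 1 = 18.

18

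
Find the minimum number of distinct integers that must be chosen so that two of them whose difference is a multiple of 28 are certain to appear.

Integers whose pairwise differences are multiples of 28 are exactly those sharing a remainder mod 28. By pigeonhole, the 28 residue classes mod 28 are the pigeonholes.
With 28 integers one could put 1 in each residue class and have no class reach 2.
The 29th integer pushes some class to 2, so 28·1 + 1 = 29.

29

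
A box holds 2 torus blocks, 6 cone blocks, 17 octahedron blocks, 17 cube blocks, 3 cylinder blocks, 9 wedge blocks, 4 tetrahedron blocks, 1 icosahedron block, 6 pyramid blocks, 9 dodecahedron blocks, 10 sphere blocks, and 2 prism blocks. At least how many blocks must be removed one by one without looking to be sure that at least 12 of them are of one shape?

75

By pigeonhole, the 12 shapes are the holes; the blocks drawn are the pigeons.
To avoid 12 of any one shape, the worst case takes at most 11 of each shape, or every block of a shape that has fewer than 11.
That gives 2 + 6 + 11 + 11 + 3 + 9 + 4 + 1 + 6 + 9 + 10 + 2 = 74 blocks with no shape reaching 12.
The next block forces some shape to 12, so 74 + 1 = 75.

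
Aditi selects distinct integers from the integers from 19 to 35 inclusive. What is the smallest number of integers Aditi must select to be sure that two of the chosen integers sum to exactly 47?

Group the elements by complementary pair {x, 47−x}: {19,28}, {20,27}, {21,26}, …, giving 5 two-element pairs and 7 integers whose partner 47−x falls outside [19,35].
Pigeonhole: treating each of those 12 groups as a pigeonhole, one can pick one integer per group — 12 integers — with no two summing to 47.
The 13th integer lands in an occupied pair, forcing a sum of 47.

13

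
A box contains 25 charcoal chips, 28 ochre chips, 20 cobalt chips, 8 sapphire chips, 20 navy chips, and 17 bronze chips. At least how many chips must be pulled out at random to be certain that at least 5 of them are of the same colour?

The 6 colours are the holes; the chips drawn are the pigeons.
To avoid 5 of any one colour, the worst case takes at most 4 of each colour.
That gives 4 + 4 + 4 + 4 + 4 + 4 = 24 chips with no colour reaching 5.
The next chip forces some colour to 5, so 24 + 1 = 25.

25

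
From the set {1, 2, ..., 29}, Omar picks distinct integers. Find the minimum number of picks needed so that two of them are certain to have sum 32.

17

Group the elements by complementary pair {x, 32−x}: {3,29}, {4,28}, {5,27}, …, giving 13 two-element pairs, the single value 16 (it cannot pair with itself since the integers are distinct), and 2 integers whose partner 32−x falls outside [1,29].
Treating each of those 16 groups as a pigeonhole, one can pick one integer per group — 16 integers — with no two summing to 32.
The 17th integer lands in an occupied pair, forcing a sum of 32.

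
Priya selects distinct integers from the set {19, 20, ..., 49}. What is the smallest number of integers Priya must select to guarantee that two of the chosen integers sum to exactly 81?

23

A set avoiding the sum 81 can contain at most one of each pair {x, 81−x}, plus the 13 elements whose complement lies outside the range.
The integers 19, …, 40 (22 of them) are such a set: any two sum to at least 19+20 = 39 and at most 39+40 = 79 < 81.
Any 23rd integer completes one of the 9 pairs, so 23 choices force a sum of 81.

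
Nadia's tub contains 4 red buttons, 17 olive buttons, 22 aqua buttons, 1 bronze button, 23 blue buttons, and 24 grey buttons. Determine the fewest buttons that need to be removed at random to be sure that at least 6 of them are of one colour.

Put each drawn button into a box by colour. The largest draw with every box below 6 takes min(count, 5) from each colour; colours with fewer than 5 contribute all they have.
Σ min(cᵢ, 5) = 4 + 5 + 5 + 1 + 5 + 5 = 25.
Draw number 25 + 1 = 26 must push one box to 6.

26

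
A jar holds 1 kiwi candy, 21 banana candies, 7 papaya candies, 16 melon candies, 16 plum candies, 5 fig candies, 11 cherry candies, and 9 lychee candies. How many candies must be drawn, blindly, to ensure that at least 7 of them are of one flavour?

Put each drawn candy into a box by flavour. The largest draw with every box below 7 takes min(count, 6) from each flavour; flavours with fewer than 6 contribute all they have.
Σ min(cᵢ, 6) = 1 + 6 + 6 + 6 + 6 + 5 + 6 + 6 = 42.
Draw number 42 + 1 = 43 must push one box to 7.

43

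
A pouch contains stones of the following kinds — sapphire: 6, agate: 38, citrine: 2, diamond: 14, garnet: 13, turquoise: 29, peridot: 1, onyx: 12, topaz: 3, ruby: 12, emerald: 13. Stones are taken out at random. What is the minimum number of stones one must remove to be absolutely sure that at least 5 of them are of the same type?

The 11 types are the holes; the stones drawn are the pigeons.
To avoid 5 of any one type, the worst case takes at most 4 of each type, or every stone of a type that has fewer than 4.
That gives 4 + 4 + 2 + 4 + 4 + 4 + 1 + 4 + 3 + 4 + 4 = 38 stones with no type reaching 5.
The next stone forces some type to 5, so 38 + 1 = 39.

39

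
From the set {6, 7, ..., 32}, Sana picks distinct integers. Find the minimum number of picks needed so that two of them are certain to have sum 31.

Group the elements by complementary pair {x, 31−x}: {6,25}, {7,24}, {8,23}, …, giving 10 two-element pairs and 7 integers whose partner 31−x falls outside [6,32].
Pigeonhole: treating each of those 17 groups as a pigeonhole, one can pick one integer per group — 17 integers — with no two summing to 31.
The 18th integer lands in an occupied pair, forcing a sum of 31.

18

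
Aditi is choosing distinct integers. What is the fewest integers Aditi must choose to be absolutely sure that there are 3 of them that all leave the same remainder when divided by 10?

21

By pigeonhole, the 10 residue classes mod 10 are the pigeonholes.
With 20 integers one could put 2 in each residue class and have no class reach 3.
The 21st integer pushes some class to 3, so 10·2 + 1 = 21.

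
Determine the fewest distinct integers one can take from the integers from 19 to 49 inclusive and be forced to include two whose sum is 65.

18

A set avoiding the sum 65 can contain at most one of each pair {x, 65−x}, plus the 3 elements whose complement lies outside the range.
The integers 33, …, 49 (17 of them) are such a set: any two sum to at least 33+34 = 67 > 65.
Any 18th integer completes one of the 14 pairs, so 18 choices force a sum of 65.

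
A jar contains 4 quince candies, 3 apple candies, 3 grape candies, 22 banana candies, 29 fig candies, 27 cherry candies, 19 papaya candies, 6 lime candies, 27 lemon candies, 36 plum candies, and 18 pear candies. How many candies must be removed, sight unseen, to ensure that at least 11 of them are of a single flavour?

87

By pigeonhole, the 11 flavours are the holes; the candies drawn are the pigeons.
To avoid 11 of any one flavour, the worst case takes at most 10 of each flavour, or every candy of a flavour that has fewer than 10.
That gives 4 + 3 + 3 + 10 + 10 + 10 + 10 + 6 + 10 + 10 + 10 = 86 candies with no flavour reaching 11.
The next candy forces some flavour to 11, so 86 + 1 = 87.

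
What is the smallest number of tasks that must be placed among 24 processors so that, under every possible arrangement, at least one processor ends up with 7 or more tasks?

With 144 tasks one could put exactly 6 in each of the 24 processors, and no processor would reach 7.
One more task must land in a processor that already has 6, giving it 7.
So 24 × 6 + 1 = 145 tasks are required.

145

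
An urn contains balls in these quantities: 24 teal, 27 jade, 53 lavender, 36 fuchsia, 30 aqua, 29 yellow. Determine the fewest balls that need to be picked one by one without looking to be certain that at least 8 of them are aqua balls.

In the worst case for collecting aqua balls, every non-aqua ball comes out first.
There are 24 + 27 + 53 + 36 + 29 = 169 non-aqua balls altogether.
After those, each further ball must be aqua, so 169 + 8 = 177 draws guarantee 8 aqua balls.

177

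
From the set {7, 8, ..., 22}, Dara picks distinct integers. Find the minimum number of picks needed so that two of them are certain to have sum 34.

12

A set avoiding the sum 34 can contain at most one of each pair {x, 34−x}, plus the 6 elements whose complement lies outside the range or equal to its own complement.
The integers 7, …, 17 (11 of them) are such a set: any two sum to at least 7+8 = 15 and at most 16+17 = 33 < 34.
Any 12th integer completes one of the 5 pairs, so 12 choices force a sum of 34.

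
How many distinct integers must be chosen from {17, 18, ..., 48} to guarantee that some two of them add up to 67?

18

A set avoiding the sum 67 can contain at most one of each pair {x, 67−x}, plus the 2 elements whose complement lies outside the range.
The integers 17, …, 33 (17 of them) are such a set: any two sum to at least 17+18 = 35 and at most 32+33 = 65 < 67.
Any 18th integer completes one of the 15 pairs, so 18 choices force a sum of 67.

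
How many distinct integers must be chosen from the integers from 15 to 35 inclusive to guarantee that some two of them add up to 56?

Group the elements by complementary pair {x, 56−x}: {21,35}, {22,34}, {23,33}, …, giving 7 two-element pairs, the single value 28 (it cannot pair with itself since the integers are distinct), and 6 integers whose partner 56−x falls outside [15,35].
By the pigeonhole principle, treating each of those 14 groups as a pigeonhole, one can pick one integer per group — 14 integers — with no two summing to 56.
The 15th integer lands in an occupied pair, forcing a sum of 56.

15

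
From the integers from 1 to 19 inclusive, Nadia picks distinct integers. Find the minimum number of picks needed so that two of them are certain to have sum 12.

Two chosen integers sum to 12 exactly when both halves of some pair {x, 12−x} with 1 ≤ x ≤ 12−x ≤ 11 are chosen — 5 such pairs.
The remaining 9 elements (those with no distinct partner in range) can never complete a 12-sum, so the worst case takes all of them and one from each pair: 9 + 5 = 14.
The 15th integer has to be the second member of some pair, so 14 + 1 = 15.

15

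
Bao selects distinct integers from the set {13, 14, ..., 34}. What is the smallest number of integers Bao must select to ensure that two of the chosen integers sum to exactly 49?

A set avoiding the sum 49 can contain at most one of each pair {x, 49−x}, plus the 2 elements whose complement lies outside the range.
The integers 13, …, 24 (12 of them) are such a set: any two sum to at least 13+14 = 27 and at most 23+24 = 47 < 49.
Any 13th integer completes one of the 10 pairs, so 13 choices force a sum of 49.

13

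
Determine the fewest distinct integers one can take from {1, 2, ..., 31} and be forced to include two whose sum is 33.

Two chosen integers sum to 33 exactly when both halves of some pair {x, 33−x} with 2 ≤ x ≤ 33−x ≤ 31 are chosen — 15 such pairs.
The remaining 1 element (those with no distinct partner in range) can never complete a 33-sum, so the worst case takes all of them and one from each pair: 1 + 15 = 16.
The 17th integer has to be the second member of some pair, so 16 + 1 = 17.

17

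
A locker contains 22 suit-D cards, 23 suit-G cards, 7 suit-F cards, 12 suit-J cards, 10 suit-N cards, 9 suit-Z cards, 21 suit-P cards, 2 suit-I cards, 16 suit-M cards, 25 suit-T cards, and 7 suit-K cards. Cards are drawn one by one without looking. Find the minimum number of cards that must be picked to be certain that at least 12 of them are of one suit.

102

The 11 suits are the holes; the cards drawn are the pigeons.
To avoid 12 of any one suit, the worst case takes at most 11 of each suit, or every card of a suit that has fewer than 11.
That gives 11 + 11 + 7 + 11 + 10 + 9 + 11 + 2 + 11 + 11 + 7 = 101 cards with no suit reaching 12.
The next card forces some suit to 12, so 101 + 1 = 102.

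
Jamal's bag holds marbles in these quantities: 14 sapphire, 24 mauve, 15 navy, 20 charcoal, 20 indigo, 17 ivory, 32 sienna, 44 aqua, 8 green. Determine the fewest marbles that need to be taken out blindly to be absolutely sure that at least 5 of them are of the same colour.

An adversary could hand out at most 4 marbles per colour: 4 + 4 + 4 + 4 + 4 + 4 + 4 + 4 + 4 = 36 marbles and still no colour has 5.
One more marble lands in a colour already at 4, so 37 draws are enough and 36 are not.

37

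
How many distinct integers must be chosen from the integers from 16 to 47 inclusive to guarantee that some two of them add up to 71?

21

A set avoiding the sum 71 can contain at most one of each pair {x, 71−x}, plus the 8 elements whose complement lies outside the range.
The integers 16, …, 35 (20 of them) are such a set: any two sum to at least 16+17 = 33 and at most 34+35 = 69 < 71.
Pigeonhole: any 21st integer completes one of the 12 pairs, so 21 choices force a sum of 71.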